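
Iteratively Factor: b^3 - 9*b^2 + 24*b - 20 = (b - 2)*(b^2 - 7*b + 10) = (b - 5)*(b - 2)*(b - 2)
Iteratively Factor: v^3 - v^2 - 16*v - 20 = (v + 2)*(v^2 - 3*v - 10) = (v - 5)*(v + 2)*(v + 2)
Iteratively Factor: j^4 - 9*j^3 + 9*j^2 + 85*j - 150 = (j - 2)*(j^3 - 7*j^2 - 5*j + 75) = (j - 5)*(j - 2)*(j^2 - 2*j - 15) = (j - 5)^2*(j - 2)*(j + 3)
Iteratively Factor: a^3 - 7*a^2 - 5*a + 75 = (a + 3)*(a^2 - 10*a + 25) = (a - 5)*(a + 3)*(a - 5)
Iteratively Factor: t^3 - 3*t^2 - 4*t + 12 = (t - 3)*(t^2 - 4) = (t - 3)*(t - 2)*(t + 2)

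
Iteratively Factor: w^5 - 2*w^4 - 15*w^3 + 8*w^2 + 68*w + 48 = (w + 1)*(w^4 - 3*w^3 - 12*w^2 + 20*w + 48) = (w + 1)*(w + 2)*(w^3 - 5*w^2 - 2*w + 24) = (w - 3)*(w + 1)*(w + 2)*(w^2 - 2*w - 8) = (w - 4)*(w - 3)*(w + 1)*(w + 2)*(w + 2)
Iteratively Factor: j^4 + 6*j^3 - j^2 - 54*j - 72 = (j + 3)*(j^3 + 3*j^2 - 10*j - 24) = (j - 3)*(j + 3)*(j^2 + 6*j + 8) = (j - 3)*(j + 3)*(j + 4)*(j + 2)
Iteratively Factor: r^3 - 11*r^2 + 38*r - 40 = (r - 2)*(r^2 - 9*r + 20) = (r - 5)*(r - 2)*(r - 4)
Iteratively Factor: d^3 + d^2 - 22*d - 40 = (d + 2)*(d^2 - d - 20) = (d + 2)*(d + 4)*(d - 5)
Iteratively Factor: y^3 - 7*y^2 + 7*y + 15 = (y + 1)*(y^2 - 8*y + 15) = (y - 5)*(y + 1)*(y - 3)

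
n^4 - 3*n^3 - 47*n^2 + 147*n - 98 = (n - 7)*(n - 2)*(n - 1)*(n + 7)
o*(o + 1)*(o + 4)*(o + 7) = o^4 + 12*o^3 + 39*o^2 + 28*o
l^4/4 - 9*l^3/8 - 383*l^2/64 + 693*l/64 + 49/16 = (l/4 + 1)*(l - 7)*(l - 7/4)*(l + 1/4)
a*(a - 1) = a^2 - a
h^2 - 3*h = h*(h - 3)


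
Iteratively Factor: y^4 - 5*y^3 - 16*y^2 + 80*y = (y)*(y^3 - 5*y^2 - 16*y + 80) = y*(y - 5)*(y^2 - 16) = y*(y - 5)*(y - 4)*(y + 4)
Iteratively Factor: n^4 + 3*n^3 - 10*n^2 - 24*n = (n - 3)*(n^3 + 6*n^2 + 8*n) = (n - 3)*(n + 2)*(n^2 + 4*n) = (n - 3)*(n + 2)*(n + 4)*(n)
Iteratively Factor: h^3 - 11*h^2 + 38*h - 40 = (h - 4)*(h^2 - 7*h + 10) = (h - 4)*(h - 2)*(h - 5)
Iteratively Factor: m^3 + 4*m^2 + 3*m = (m + 3)*(m^2 + m) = m*(m + 3)*(m + 1)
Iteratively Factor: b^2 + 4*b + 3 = (b + 3)*(b + 1)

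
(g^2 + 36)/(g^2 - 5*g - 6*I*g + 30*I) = (g + 6*I)/(g - 5)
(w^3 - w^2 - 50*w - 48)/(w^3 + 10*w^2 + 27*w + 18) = (w - 8)/(w + 3)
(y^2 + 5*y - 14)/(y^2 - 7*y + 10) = (y + 7)/(y - 5)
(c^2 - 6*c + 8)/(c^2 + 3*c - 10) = (c - 4)/(c + 5)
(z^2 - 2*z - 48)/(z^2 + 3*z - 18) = (z - 8)/(z - 3)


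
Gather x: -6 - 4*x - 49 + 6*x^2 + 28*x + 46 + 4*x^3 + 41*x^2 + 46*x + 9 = 4*x^3 + 47*x^2 + 70*x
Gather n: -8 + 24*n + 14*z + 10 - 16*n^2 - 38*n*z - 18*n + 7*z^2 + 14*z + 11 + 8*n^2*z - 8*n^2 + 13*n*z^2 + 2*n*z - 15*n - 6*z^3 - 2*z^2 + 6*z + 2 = n^2*(8*z - 24) + n*(13*z^2 - 36*z - 9) - 6*z^3 + 5*z^2 + 34*z + 15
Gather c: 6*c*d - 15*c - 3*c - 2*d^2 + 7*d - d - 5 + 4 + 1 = c*(6*d - 18) - 2*d^2 + 6*d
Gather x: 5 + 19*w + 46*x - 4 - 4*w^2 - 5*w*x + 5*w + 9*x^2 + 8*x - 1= -4*w^2 + 24*w + 9*x^2 + x*(54 - 5*w)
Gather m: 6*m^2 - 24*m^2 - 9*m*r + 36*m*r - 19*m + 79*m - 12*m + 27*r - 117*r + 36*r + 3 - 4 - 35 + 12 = -18*m^2 + m*(27*r + 48) - 54*r - 24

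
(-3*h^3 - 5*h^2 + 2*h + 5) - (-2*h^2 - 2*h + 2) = -3*h^3 - 3*h^2 + 4*h + 3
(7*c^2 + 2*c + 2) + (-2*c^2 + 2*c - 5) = 5*c^2 + 4*c - 3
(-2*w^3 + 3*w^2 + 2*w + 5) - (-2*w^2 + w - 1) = -2*w^3 + 5*w^2 + w + 6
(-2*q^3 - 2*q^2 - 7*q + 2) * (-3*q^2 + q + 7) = 6*q^5 + 4*q^4 + 5*q^3 - 27*q^2 - 47*q + 14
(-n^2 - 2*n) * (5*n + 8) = -5*n^3 - 18*n^2 - 16*n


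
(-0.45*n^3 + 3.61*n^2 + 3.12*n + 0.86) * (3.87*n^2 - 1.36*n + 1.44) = -1.7415*n^5 + 14.5827*n^4 + 6.5168*n^3 + 4.2834*n^2 + 3.3232*n + 1.2384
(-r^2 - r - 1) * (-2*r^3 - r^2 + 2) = 2*r^5 + 3*r^4 + 3*r^3 - r^2 - 2*r - 2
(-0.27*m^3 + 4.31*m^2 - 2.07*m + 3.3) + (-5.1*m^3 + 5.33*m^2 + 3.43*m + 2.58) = -5.37*m^3 + 9.64*m^2 + 1.36*m + 5.88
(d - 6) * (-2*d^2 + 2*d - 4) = -2*d^3 + 14*d^2 - 16*d + 24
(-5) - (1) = -6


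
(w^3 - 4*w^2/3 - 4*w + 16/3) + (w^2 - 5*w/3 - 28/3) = w^3 - w^2/3 - 17*w/3 - 4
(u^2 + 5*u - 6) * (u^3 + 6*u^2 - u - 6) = u^5 + 11*u^4 + 23*u^3 - 47*u^2 - 24*u + 36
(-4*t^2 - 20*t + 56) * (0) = 0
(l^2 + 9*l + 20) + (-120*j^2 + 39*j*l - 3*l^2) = -120*j^2 + 39*j*l - 2*l^2 + 9*l + 20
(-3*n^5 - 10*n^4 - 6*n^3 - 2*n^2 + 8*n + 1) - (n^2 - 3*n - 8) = -3*n^5 - 10*n^4 - 6*n^3 - 3*n^2 + 11*n + 9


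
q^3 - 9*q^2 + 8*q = q*(q - 8)*(q - 1)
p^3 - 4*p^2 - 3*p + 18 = (p - 3)^2*(p + 2)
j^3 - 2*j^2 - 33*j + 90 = (j - 5)*(j - 3)*(j + 6)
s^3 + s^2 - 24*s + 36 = (s - 3)*(s - 2)*(s + 6)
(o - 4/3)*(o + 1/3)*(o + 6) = o^3 + 5*o^2 - 58*o/9 - 8/3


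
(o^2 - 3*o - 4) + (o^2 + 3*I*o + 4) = 2*o^2 - 3*o + 3*I*o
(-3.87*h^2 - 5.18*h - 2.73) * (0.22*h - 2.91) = -0.8514*h^3 + 10.1221*h^2 + 14.4732*h + 7.9443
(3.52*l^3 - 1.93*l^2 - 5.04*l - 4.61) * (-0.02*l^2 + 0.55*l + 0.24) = -0.0704*l^5 + 1.9746*l^4 - 0.1159*l^3 - 3.143*l^2 - 3.7451*l - 1.1064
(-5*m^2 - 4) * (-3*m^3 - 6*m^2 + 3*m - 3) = 15*m^5 + 30*m^4 - 3*m^3 + 39*m^2 - 12*m + 12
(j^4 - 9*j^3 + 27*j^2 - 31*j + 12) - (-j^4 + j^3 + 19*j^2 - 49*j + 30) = 2*j^4 - 10*j^3 + 8*j^2 + 18*j - 18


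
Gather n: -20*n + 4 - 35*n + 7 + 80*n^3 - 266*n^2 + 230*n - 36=80*n^3 - 266*n^2 + 175*n - 25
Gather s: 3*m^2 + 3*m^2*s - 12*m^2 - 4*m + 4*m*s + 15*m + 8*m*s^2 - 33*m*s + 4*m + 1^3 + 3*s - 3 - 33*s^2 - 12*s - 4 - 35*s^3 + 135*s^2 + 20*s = -9*m^2 + 15*m - 35*s^3 + s^2*(8*m + 102) + s*(3*m^2 - 29*m + 11) - 6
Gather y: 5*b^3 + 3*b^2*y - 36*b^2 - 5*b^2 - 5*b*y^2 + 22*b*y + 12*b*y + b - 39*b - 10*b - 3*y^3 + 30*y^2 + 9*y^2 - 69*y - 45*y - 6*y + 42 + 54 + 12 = 5*b^3 - 41*b^2 - 48*b - 3*y^3 + y^2*(39 - 5*b) + y*(3*b^2 + 34*b - 120) + 108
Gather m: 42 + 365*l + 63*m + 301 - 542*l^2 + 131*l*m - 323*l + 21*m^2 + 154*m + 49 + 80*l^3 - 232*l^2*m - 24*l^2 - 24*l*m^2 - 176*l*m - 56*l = 80*l^3 - 566*l^2 - 14*l + m^2*(21 - 24*l) + m*(-232*l^2 - 45*l + 217) + 392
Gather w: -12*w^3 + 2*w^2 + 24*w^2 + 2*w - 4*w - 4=-12*w^3 + 26*w^2 - 2*w - 4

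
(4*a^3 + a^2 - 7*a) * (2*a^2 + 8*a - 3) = 8*a^5 + 34*a^4 - 18*a^3 - 59*a^2 + 21*a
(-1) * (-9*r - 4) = 9*r + 4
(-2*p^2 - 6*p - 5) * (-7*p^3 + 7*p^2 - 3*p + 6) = 14*p^5 + 28*p^4 - p^3 - 29*p^2 - 21*p - 30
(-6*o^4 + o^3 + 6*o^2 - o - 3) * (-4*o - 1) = 24*o^5 + 2*o^4 - 25*o^3 - 2*o^2 + 13*o + 3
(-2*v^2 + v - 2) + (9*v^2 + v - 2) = 7*v^2 + 2*v - 4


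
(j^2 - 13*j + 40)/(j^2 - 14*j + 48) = (j - 5)/(j - 6)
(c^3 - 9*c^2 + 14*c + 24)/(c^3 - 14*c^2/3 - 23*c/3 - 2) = 3*(c - 4)/(3*c + 1)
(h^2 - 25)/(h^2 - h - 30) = (h - 5)/(h - 6)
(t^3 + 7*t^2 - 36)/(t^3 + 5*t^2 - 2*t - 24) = (t + 6)/(t + 4)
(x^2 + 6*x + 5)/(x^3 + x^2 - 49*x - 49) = (x + 5)/(x^2 - 49)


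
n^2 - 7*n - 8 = (n - 8)*(n + 1)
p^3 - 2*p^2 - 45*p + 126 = (p - 6)*(p - 3)*(p + 7)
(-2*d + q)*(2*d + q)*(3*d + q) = -12*d^3 - 4*d^2*q + 3*d*q^2 + q^3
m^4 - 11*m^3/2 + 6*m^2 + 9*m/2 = m*(m - 3)^2*(m + 1/2)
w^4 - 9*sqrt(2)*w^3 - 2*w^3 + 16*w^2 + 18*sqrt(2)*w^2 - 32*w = w*(w - 2)*(w - 8*sqrt(2))*(w - sqrt(2))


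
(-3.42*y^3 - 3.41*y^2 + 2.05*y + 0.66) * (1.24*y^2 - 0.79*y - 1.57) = -4.2408*y^5 - 1.5266*y^4 + 10.6053*y^3 + 4.5526*y^2 - 3.7399*y - 1.0362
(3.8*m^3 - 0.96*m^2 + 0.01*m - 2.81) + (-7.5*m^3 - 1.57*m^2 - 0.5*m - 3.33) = -3.7*m^3 - 2.53*m^2 - 0.49*m - 6.14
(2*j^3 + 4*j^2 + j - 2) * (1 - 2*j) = -4*j^4 - 6*j^3 + 2*j^2 + 5*j - 2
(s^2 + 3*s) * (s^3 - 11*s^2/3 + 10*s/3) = s^5 - 2*s^4/3 - 23*s^3/3 + 10*s^2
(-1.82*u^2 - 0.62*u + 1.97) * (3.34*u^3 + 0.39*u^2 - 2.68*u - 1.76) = -6.0788*u^5 - 2.7806*u^4 + 11.2156*u^3 + 5.6331*u^2 - 4.1884*u - 3.4672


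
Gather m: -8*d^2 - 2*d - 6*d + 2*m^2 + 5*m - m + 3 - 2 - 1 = -8*d^2 - 8*d + 2*m^2 + 4*m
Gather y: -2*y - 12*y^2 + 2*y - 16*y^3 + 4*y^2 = -16*y^3 - 8*y^2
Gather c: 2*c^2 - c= 2*c^2 - c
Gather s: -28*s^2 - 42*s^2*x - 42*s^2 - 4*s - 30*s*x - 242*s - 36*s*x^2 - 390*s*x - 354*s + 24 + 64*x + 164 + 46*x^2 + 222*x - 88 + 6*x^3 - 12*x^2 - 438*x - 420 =s^2*(-42*x - 70) + s*(-36*x^2 - 420*x - 600) + 6*x^3 + 34*x^2 - 152*x - 320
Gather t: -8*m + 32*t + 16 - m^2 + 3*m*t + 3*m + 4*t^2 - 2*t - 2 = -m^2 - 5*m + 4*t^2 + t*(3*m + 30) + 14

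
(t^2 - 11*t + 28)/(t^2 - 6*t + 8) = (t - 7)/(t - 2)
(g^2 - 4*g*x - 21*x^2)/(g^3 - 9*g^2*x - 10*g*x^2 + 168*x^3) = (-g - 3*x)/(-g^2 + 2*g*x + 24*x^2)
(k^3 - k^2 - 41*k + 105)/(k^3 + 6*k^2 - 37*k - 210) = (k^2 - 8*k + 15)/(k^2 - k - 30)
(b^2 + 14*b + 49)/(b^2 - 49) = (b + 7)/(b - 7)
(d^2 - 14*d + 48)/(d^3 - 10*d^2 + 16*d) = (d - 6)/(d*(d - 2))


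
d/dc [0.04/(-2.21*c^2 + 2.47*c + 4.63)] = (0.1768*c - 0.0988)/(-2.21*c^2 + 2.47*c + 4.63)^2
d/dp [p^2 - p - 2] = 2*p - 1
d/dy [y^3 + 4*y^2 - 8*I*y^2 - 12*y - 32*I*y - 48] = 3*y^2 + y*(8 - 16*I) - 12 - 32*I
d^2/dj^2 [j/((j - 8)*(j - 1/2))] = 16*(j^3 - 12*j + 34)/(8*j^6 - 204*j^5 + 1830*j^4 - 6545*j^3 + 7320*j^2 - 3264*j + 512)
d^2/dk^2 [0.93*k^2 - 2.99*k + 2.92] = 1.86000000000000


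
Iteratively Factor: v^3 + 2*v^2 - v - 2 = (v + 1)*(v^2 + v - 2) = (v - 1)*(v + 1)*(v + 2)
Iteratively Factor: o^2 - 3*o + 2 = (o - 1)*(o - 2)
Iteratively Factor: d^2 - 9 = (d + 3)*(d - 3)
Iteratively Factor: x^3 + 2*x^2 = (x)*(x^2 + 2*x) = x*(x + 2)*(x)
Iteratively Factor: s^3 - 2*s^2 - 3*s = (s - 3)*(s^2 + s) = (s - 3)*(s + 1)*(s)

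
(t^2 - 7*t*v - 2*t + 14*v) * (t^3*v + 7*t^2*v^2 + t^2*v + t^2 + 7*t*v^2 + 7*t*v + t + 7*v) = t^5*v - t^4*v + t^4 - 49*t^3*v^3 - 2*t^3*v - t^3 + 49*t^2*v^3 - 49*t^2*v^2 - 2*t^2 + 98*t*v^3 + 49*t*v^2 + 98*v^2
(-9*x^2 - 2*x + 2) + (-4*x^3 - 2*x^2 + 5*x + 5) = -4*x^3 - 11*x^2 + 3*x + 7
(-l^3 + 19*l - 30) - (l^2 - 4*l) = -l^3 - l^2 + 23*l - 30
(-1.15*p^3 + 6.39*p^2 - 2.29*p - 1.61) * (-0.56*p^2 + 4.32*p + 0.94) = 0.644*p^5 - 8.5464*p^4 + 27.8062*p^3 - 2.9846*p^2 - 9.1078*p - 1.5134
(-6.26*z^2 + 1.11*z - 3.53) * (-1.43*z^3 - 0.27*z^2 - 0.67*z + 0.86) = 8.9518*z^5 + 0.1029*z^4 + 8.9424*z^3 - 5.1742*z^2 + 3.3197*z - 3.0358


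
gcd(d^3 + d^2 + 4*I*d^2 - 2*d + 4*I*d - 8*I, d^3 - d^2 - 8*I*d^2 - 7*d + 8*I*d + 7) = d - 1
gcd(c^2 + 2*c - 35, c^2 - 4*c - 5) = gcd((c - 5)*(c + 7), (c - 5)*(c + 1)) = c - 5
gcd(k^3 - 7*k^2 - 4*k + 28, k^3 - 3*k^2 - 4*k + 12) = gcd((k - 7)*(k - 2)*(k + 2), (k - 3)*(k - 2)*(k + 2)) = k^2 - 4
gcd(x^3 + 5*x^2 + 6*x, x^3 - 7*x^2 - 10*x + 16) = x + 2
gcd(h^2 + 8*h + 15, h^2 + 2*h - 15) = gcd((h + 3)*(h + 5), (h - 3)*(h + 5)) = h + 5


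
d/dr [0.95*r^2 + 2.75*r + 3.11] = 1.9*r + 2.75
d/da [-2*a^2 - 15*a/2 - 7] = -4*a - 15/2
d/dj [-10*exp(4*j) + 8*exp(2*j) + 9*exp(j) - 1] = (-40*exp(3*j) + 16*exp(j) + 9)*exp(j)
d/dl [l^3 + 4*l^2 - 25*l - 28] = 3*l^2 + 8*l - 25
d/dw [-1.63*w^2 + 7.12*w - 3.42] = 7.12 - 3.26*w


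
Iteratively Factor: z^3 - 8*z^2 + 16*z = (z - 4)*(z^2 - 4*z) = (z - 4)^2*(z)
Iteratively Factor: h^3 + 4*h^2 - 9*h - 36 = (h + 3)*(h^2 + h - 12) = (h + 3)*(h + 4)*(h - 3)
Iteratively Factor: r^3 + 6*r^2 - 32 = (r + 4)*(r^2 + 2*r - 8) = (r - 2)*(r + 4)*(r + 4)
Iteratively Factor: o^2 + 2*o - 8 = (o + 4)*(o - 2)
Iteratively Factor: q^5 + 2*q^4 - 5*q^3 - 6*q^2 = (q + 3)*(q^4 - q^3 - 2*q^2) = (q - 2)*(q + 3)*(q^3 + q^2) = (q - 2)*(q + 1)*(q + 3)*(q^2) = q*(q - 2)*(q + 1)*(q + 3)*(q)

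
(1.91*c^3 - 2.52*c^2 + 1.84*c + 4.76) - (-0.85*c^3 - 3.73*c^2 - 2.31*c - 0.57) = 2.76*c^3 + 1.21*c^2 + 4.15*c + 5.33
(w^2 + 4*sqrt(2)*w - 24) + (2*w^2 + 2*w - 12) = 3*w^2 + 2*w + 4*sqrt(2)*w - 36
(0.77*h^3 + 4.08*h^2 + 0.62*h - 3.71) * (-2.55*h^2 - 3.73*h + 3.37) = -1.9635*h^5 - 13.2761*h^4 - 14.2045*h^3 + 20.8975*h^2 + 15.9277*h - 12.5027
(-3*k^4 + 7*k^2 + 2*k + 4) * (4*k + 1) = -12*k^5 - 3*k^4 + 28*k^3 + 15*k^2 + 18*k + 4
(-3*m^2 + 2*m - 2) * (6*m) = -18*m^3 + 12*m^2 - 12*m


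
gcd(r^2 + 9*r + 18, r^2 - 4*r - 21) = r + 3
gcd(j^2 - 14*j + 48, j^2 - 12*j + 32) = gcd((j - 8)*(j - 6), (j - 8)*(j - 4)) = j - 8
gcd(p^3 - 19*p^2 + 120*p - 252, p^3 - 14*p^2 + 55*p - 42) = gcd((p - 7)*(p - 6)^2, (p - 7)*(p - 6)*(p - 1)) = p^2 - 13*p + 42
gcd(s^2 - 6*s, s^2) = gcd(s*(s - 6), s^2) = s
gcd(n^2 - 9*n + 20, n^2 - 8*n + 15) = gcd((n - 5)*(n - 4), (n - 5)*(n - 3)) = n - 5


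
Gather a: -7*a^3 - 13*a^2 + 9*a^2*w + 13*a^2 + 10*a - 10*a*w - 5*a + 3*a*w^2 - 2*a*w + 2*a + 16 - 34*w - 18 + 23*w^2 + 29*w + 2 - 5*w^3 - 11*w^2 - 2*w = -7*a^3 + 9*a^2*w + a*(3*w^2 - 12*w + 7) - 5*w^3 + 12*w^2 - 7*w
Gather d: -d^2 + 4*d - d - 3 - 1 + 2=-d^2 + 3*d - 2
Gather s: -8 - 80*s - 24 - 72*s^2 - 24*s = -72*s^2 - 104*s - 32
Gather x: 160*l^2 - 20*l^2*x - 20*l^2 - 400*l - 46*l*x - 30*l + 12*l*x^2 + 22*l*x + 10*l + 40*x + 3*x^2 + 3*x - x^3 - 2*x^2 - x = 140*l^2 - 420*l - x^3 + x^2*(12*l + 1) + x*(-20*l^2 - 24*l + 42)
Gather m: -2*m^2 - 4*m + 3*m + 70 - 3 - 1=-2*m^2 - m + 66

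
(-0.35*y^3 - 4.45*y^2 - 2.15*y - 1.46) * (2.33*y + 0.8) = -0.8155*y^4 - 10.6485*y^3 - 8.5695*y^2 - 5.1218*y - 1.168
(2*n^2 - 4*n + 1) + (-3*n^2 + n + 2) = -n^2 - 3*n + 3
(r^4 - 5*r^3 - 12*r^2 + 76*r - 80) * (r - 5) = r^5 - 10*r^4 + 13*r^3 + 136*r^2 - 460*r + 400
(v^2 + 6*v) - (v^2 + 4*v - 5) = 2*v + 5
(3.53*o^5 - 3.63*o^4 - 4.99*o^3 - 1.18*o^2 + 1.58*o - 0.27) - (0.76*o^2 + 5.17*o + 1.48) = 3.53*o^5 - 3.63*o^4 - 4.99*o^3 - 1.94*o^2 - 3.59*o - 1.75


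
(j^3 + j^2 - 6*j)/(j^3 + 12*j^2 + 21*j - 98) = j*(j + 3)/(j^2 + 14*j + 49)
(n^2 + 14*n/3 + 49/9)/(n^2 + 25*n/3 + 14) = (n + 7/3)/(n + 6)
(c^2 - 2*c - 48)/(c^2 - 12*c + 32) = (c + 6)/(c - 4)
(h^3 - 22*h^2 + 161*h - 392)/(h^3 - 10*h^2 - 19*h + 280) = (h - 7)/(h + 5)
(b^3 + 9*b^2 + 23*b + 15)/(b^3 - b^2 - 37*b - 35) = (b + 3)/(b - 7)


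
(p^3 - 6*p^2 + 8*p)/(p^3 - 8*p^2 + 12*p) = (p - 4)/(p - 6)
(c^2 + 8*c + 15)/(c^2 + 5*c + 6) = (c + 5)/(c + 2)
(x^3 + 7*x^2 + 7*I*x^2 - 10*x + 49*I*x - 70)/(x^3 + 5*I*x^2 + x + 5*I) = (x^2 + x*(7 + 2*I) + 14*I)/(x^2 + 1)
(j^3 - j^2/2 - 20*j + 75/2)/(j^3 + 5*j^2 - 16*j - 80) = (2*j^2 - 11*j + 15)/(2*(j^2 - 16))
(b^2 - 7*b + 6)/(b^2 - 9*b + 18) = (b - 1)/(b - 3)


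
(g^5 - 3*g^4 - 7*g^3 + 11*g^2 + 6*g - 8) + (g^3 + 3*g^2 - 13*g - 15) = g^5 - 3*g^4 - 6*g^3 + 14*g^2 - 7*g - 23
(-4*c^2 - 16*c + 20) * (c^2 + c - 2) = -4*c^4 - 20*c^3 + 12*c^2 + 52*c - 40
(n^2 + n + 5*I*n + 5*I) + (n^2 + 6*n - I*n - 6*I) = 2*n^2 + 7*n + 4*I*n - I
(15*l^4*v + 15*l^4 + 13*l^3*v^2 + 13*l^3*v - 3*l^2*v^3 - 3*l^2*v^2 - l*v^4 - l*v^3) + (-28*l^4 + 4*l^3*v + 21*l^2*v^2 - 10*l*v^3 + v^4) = 15*l^4*v - 13*l^4 + 13*l^3*v^2 + 17*l^3*v - 3*l^2*v^3 + 18*l^2*v^2 - l*v^4 - 11*l*v^3 + v^4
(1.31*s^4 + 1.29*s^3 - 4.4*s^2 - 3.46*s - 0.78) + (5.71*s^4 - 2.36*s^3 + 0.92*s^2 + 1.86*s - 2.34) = 7.02*s^4 - 1.07*s^3 - 3.48*s^2 - 1.6*s - 3.12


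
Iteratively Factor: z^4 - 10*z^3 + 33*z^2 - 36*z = (z - 4)*(z^3 - 6*z^2 + 9*z) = (z - 4)*(z - 3)*(z^2 - 3*z) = z*(z - 4)*(z - 3)*(z - 3)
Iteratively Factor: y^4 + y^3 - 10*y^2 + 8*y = (y - 2)*(y^3 + 3*y^2 - 4*y) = y*(y - 2)*(y^2 + 3*y - 4) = y*(y - 2)*(y + 4)*(y - 1)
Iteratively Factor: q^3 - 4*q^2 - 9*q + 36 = (q - 4)*(q^2 - 9) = (q - 4)*(q + 3)*(q - 3)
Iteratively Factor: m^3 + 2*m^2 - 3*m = (m + 3)*(m^2 - m) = (m - 1)*(m + 3)*(m)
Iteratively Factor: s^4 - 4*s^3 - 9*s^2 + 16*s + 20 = (s - 2)*(s^3 - 2*s^2 - 13*s - 10) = (s - 5)*(s - 2)*(s^2 + 3*s + 2) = (s - 5)*(s - 2)*(s + 2)*(s + 1)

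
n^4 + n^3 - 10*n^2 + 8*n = n*(n - 2)*(n - 1)*(n + 4)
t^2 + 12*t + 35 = (t + 5)*(t + 7)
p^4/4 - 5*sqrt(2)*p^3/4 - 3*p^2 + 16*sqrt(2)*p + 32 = (p/2 + sqrt(2)/2)*(p/2 + sqrt(2))*(p - 4*sqrt(2))^2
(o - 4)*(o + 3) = o^2 - o - 12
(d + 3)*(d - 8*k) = d^2 - 8*d*k + 3*d - 24*k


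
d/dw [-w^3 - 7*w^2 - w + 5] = -3*w^2 - 14*w - 1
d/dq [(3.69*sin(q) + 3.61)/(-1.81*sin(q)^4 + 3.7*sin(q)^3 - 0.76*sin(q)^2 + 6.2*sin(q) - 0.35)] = (20.0367*sin(q)^4 - 1.1696*sin(q)^3 - 37.2666*sin(q)^2 + 5.4872*sin(q) - 23.6735)*cos(q)/(3.2761*sin(q)^8 - 13.394*sin(q)^7 + 16.4412*sin(q)^6 - 28.068*sin(q)^5 + 47.7246*sin(q)^4 - 12.014*sin(q)^3 + 38.972*sin(q)^2 - 4.34*sin(q) + 0.1225)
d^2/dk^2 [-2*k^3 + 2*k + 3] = -12*k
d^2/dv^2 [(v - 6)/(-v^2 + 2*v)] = 2*(v*(v - 2)*(3*v - 8) - 4*(v - 6)*(v - 1)^2)/(v^3*(v - 2)^3)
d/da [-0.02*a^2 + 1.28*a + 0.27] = 1.28 - 0.04*a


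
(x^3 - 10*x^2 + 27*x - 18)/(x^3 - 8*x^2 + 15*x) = (x^2 - 7*x + 6)/(x*(x - 5))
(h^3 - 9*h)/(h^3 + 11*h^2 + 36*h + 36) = h*(h - 3)/(h^2 + 8*h + 12)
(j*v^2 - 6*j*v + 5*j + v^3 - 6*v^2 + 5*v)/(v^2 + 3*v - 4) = (j*v - 5*j + v^2 - 5*v)/(v + 4)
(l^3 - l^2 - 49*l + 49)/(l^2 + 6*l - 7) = l - 7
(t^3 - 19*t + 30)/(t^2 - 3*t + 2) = (t^2 + 2*t - 15)/(t - 1)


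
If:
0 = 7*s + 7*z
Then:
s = -z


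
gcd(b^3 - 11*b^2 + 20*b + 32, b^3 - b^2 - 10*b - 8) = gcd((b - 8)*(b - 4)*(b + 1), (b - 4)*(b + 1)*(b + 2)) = b^2 - 3*b - 4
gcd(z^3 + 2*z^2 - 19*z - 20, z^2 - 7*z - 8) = z + 1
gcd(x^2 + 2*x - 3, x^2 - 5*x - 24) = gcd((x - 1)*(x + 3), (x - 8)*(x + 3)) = x + 3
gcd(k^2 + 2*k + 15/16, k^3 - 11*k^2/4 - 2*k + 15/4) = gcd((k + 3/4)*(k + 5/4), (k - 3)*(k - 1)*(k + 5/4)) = k + 5/4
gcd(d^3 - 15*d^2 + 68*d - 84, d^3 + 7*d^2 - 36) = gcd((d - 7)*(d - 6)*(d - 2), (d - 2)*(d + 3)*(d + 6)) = d - 2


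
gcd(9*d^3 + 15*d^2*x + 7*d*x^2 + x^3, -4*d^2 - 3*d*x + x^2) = d + x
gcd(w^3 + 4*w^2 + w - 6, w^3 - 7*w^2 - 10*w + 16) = w^2 + w - 2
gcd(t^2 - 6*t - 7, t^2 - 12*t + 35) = t - 7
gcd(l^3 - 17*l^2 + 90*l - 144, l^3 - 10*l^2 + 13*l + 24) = l^2 - 11*l + 24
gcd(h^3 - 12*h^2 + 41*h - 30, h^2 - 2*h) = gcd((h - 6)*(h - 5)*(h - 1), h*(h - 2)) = 1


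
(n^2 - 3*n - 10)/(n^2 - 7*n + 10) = (n + 2)/(n - 2)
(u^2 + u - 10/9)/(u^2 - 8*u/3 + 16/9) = (9*u^2 + 9*u - 10)/(9*u^2 - 24*u + 16)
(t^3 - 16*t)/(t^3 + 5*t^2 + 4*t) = (t - 4)/(t + 1)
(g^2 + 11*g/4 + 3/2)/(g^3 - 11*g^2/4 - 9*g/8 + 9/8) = 2*(g + 2)/(2*g^2 - 7*g + 3)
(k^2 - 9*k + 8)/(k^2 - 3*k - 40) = (k - 1)/(k + 5)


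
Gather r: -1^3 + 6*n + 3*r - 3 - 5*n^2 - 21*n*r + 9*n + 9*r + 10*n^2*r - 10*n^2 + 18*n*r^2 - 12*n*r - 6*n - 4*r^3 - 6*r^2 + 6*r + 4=-15*n^2 + 9*n - 4*r^3 + r^2*(18*n - 6) + r*(10*n^2 - 33*n + 18)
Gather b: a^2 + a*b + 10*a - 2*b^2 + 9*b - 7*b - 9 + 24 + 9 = a^2 + 10*a - 2*b^2 + b*(a + 2) + 24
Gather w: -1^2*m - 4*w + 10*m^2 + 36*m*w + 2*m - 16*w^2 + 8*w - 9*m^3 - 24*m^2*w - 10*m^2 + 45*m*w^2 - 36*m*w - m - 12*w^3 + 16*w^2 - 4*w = -9*m^3 - 24*m^2*w + 45*m*w^2 - 12*w^3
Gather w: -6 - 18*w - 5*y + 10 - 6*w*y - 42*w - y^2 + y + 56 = w*(-6*y - 60) - y^2 - 4*y + 60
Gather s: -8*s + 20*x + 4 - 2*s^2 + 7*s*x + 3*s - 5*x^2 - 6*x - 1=-2*s^2 + s*(7*x - 5) - 5*x^2 + 14*x + 3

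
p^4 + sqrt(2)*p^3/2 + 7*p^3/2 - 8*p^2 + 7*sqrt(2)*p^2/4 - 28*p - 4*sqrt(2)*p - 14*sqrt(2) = (p + 7/2)*(p - 2*sqrt(2))*(p + sqrt(2)/2)*(p + 2*sqrt(2))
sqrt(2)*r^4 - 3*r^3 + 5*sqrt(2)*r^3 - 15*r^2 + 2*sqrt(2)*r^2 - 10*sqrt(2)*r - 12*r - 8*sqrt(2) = (r + 1)*(r + 4)*(r - 2*sqrt(2))*(sqrt(2)*r + 1)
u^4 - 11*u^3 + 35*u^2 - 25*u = u*(u - 5)^2*(u - 1)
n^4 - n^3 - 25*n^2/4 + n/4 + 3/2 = (n - 3)*(n - 1/2)*(n + 1/2)*(n + 2)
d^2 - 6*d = d*(d - 6)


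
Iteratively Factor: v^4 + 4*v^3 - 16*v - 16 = (v - 2)*(v^3 + 6*v^2 + 12*v + 8) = (v - 2)*(v + 2)*(v^2 + 4*v + 4) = (v - 2)*(v + 2)^2*(v + 2)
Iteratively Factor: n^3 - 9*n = (n)*(n^2 - 9) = n*(n - 3)*(n + 3)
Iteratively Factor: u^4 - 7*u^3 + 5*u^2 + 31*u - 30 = (u + 2)*(u^3 - 9*u^2 + 23*u - 15) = (u - 5)*(u + 2)*(u^2 - 4*u + 3) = (u - 5)*(u - 3)*(u + 2)*(u - 1)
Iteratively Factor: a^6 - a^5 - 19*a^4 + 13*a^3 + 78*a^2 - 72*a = (a - 2)*(a^5 + a^4 - 17*a^3 - 21*a^2 + 36*a) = (a - 2)*(a + 3)*(a^4 - 2*a^3 - 11*a^2 + 12*a) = (a - 4)*(a - 2)*(a + 3)*(a^3 + 2*a^2 - 3*a) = a*(a - 4)*(a - 2)*(a + 3)*(a^2 + 2*a - 3) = a*(a - 4)*(a - 2)*(a + 3)^2*(a - 1)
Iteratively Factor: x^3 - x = (x - 1)*(x^2 + x) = x*(x - 1)*(x + 1)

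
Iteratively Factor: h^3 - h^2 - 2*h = (h - 2)*(h^2 + h) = (h - 2)*(h + 1)*(h)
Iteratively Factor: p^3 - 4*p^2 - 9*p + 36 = (p - 3)*(p^2 - p - 12) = (p - 3)*(p + 3)*(p - 4)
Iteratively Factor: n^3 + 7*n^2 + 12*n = (n + 3)*(n^2 + 4*n) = n*(n + 3)*(n + 4)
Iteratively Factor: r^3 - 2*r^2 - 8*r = (r + 2)*(r^2 - 4*r) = r*(r + 2)*(r - 4)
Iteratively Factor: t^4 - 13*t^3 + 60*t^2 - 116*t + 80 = (t - 2)*(t^3 - 11*t^2 + 38*t - 40) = (t - 2)^2*(t^2 - 9*t + 20) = (t - 4)*(t - 2)^2*(t - 5)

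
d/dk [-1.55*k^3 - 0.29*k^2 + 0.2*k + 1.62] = -4.65*k^2 - 0.58*k + 0.2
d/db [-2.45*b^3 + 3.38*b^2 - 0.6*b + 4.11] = -7.35*b^2 + 6.76*b - 0.6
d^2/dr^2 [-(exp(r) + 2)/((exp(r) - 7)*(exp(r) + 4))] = (-exp(4*r) - 11*exp(3*r) - 150*exp(2*r) - 158*exp(r) - 616)*exp(r)/(exp(6*r) - 9*exp(5*r) - 57*exp(4*r) + 477*exp(3*r) + 1596*exp(2*r) - 7056*exp(r) - 21952)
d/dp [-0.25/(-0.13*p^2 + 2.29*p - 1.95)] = (0.5725 - 0.065*p)/(0.13*p^2 - 2.29*p + 1.95)^2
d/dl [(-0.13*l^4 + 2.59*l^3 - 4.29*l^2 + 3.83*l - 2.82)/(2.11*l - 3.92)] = (-0.8229*l^4 + 12.9682*l^3 - 39.5103*l^2 + 33.6336*l - 9.0634)/(4.4521*l^2 - 16.5424*l + 15.3664)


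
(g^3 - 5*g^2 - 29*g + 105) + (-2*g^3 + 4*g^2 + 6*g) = -g^3 - g^2 - 23*g + 105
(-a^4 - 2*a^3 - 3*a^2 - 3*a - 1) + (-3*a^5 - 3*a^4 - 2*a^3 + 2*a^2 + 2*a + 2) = -3*a^5 - 4*a^4 - 4*a^3 - a^2 - a + 1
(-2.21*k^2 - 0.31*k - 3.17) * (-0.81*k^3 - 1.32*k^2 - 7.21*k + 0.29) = 1.7901*k^5 + 3.1683*k^4 + 18.911*k^3 + 5.7786*k^2 + 22.7658*k - 0.9193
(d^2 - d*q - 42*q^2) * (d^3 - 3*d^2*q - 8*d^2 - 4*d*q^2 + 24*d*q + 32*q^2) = d^5 - 4*d^4*q - 8*d^4 - 43*d^3*q^2 + 32*d^3*q + 130*d^2*q^3 + 344*d^2*q^2 + 168*d*q^4 - 1040*d*q^3 - 1344*q^4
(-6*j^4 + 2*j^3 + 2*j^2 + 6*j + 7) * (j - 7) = -6*j^5 + 44*j^4 - 12*j^3 - 8*j^2 - 35*j - 49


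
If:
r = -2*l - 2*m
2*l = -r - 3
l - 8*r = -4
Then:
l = -28/17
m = 3/2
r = 5/17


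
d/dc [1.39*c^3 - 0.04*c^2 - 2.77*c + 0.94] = 4.17*c^2 - 0.08*c - 2.77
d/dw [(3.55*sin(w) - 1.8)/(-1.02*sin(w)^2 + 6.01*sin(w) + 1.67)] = (3.621*sin(w)^2 - 3.672*sin(w) + 16.7465)*cos(w)/(1.0404*sin(w)^4 - 12.2604*sin(w)^3 + 32.7133*sin(w)^2 + 20.0734*sin(w) + 2.7889)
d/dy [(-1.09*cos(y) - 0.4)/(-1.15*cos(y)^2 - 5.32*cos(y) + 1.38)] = (1.2535*cos(y)^2 + 0.92*cos(y) + 3.6322)*sin(y)/(1.3225*cos(y)^4 + 12.236*cos(y)^3 + 25.1284*cos(y)^2 - 14.6832*cos(y) + 1.9044)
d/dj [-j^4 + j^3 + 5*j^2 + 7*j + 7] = -4*j^3 + 3*j^2 + 10*j + 7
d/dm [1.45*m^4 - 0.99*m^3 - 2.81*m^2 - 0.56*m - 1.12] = 5.8*m^3 - 2.97*m^2 - 5.62*m - 0.56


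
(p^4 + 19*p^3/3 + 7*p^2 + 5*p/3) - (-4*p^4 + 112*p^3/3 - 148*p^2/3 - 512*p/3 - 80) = 5*p^4 - 31*p^3 + 169*p^2/3 + 517*p/3 + 80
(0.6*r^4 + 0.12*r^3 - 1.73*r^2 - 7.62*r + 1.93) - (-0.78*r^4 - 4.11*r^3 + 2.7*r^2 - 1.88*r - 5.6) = 1.38*r^4 + 4.23*r^3 - 4.43*r^2 - 5.74*r + 7.53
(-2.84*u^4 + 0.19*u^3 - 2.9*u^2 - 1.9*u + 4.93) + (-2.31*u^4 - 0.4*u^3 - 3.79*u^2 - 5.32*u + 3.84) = -5.15*u^4 - 0.21*u^3 - 6.69*u^2 - 7.22*u + 8.77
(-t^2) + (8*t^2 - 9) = 7*t^2 - 9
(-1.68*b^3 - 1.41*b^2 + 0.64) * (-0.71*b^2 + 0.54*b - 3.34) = 1.1928*b^5 + 0.0938999999999999*b^4 + 4.8498*b^3 + 4.255*b^2 + 0.3456*b - 2.1376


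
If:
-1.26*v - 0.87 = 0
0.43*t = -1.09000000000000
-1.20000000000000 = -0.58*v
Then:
No Solution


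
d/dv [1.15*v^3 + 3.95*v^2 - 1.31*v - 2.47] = 3.45*v^2 + 7.9*v - 1.31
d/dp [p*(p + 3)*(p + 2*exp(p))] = 2*p^2*exp(p) + 3*p^2 + 10*p*exp(p) + 6*p + 6*exp(p)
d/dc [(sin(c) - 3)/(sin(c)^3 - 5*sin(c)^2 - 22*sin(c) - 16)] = (-2*sin(c)^3 + 14*sin(c)^2 - 30*sin(c) - 82)*cos(c)/((sin(c) - 8)^2*(sin(c) + 1)^2*(sin(c) + 2)^2)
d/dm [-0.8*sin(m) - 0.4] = -0.8*cos(m)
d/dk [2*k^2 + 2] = 4*k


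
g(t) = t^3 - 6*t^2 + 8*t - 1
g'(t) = 3*t^2 - 12*t + 8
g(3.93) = -1.53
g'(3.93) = 7.17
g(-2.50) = -74.12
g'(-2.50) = 56.75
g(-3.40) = -136.86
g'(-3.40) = 83.48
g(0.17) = 0.19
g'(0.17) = 6.05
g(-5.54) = -399.50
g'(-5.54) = 166.55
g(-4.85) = -295.02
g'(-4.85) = 136.77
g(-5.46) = -386.32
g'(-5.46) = 162.95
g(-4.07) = -200.37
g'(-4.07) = 106.53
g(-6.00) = -481.00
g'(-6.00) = 188.00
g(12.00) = 959.00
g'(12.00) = 296.00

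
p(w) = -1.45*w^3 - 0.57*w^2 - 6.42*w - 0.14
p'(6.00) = -169.86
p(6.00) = -372.38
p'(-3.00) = -42.15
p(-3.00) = 53.14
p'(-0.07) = -6.36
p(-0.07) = 0.31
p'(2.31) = -32.27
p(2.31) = -35.89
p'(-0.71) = -7.80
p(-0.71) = 4.65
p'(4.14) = -85.70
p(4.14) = -139.38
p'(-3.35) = -51.42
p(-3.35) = 69.48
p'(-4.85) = -103.21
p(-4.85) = 183.01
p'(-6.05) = -158.74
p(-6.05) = 338.93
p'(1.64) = -19.99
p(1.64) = -18.60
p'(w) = -4.35*w^2 - 1.14*w - 6.42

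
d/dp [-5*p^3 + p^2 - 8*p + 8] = -15*p^2 + 2*p - 8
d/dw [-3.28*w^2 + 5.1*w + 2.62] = 5.1 - 6.56*w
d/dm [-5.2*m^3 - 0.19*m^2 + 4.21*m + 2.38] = -15.6*m^2 - 0.38*m + 4.21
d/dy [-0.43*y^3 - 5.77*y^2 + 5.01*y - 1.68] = -1.29*y^2 - 11.54*y + 5.01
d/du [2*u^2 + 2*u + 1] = 4*u + 2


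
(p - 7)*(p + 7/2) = p^2 - 7*p/2 - 49/2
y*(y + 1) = y^2 + y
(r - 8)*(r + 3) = r^2 - 5*r - 24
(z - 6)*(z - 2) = z^2 - 8*z + 12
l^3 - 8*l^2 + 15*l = l*(l - 5)*(l - 3)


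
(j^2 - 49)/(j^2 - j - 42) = (j + 7)/(j + 6)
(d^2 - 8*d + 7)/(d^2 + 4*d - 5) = (d - 7)/(d + 5)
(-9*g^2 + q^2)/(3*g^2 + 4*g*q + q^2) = (-3*g + q)/(g + q)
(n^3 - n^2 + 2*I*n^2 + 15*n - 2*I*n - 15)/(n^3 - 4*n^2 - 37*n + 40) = (n^2 + 2*I*n + 15)/(n^2 - 3*n - 40)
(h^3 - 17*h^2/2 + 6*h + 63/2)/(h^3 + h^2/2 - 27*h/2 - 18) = (h^2 - 10*h + 21)/(h^2 - h - 12)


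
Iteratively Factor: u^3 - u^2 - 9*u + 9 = (u + 3)*(u^2 - 4*u + 3) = (u - 1)*(u + 3)*(u - 3)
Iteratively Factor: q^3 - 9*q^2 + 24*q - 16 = (q - 1)*(q^2 - 8*q + 16) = (q - 4)*(q - 1)*(q - 4)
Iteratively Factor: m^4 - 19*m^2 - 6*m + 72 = (m - 2)*(m^3 + 2*m^2 - 15*m - 36) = (m - 2)*(m + 3)*(m^2 - m - 12) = (m - 4)*(m - 2)*(m + 3)*(m + 3)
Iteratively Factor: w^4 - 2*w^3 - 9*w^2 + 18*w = (w - 3)*(w^3 + w^2 - 6*w) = (w - 3)*(w - 2)*(w^2 + 3*w) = (w - 3)*(w - 2)*(w + 3)*(w)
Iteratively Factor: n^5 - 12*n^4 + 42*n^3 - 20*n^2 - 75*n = (n)*(n^4 - 12*n^3 + 42*n^2 - 20*n - 75) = n*(n - 5)*(n^3 - 7*n^2 + 7*n + 15) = n*(n - 5)^2*(n^2 - 2*n - 3) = n*(n - 5)^2*(n - 3)*(n + 1)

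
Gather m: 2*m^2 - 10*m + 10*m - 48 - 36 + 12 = 2*m^2 - 72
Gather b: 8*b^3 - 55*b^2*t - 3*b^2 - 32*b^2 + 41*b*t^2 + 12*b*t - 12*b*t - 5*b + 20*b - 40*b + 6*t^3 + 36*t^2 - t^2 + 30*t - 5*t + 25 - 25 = 8*b^3 + b^2*(-55*t - 35) + b*(41*t^2 - 25) + 6*t^3 + 35*t^2 + 25*t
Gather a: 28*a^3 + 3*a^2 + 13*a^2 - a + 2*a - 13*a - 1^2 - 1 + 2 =28*a^3 + 16*a^2 - 12*a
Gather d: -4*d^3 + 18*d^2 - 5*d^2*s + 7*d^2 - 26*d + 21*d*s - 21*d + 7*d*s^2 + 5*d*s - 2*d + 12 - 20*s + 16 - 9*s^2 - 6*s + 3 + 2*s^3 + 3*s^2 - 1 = -4*d^3 + d^2*(25 - 5*s) + d*(7*s^2 + 26*s - 49) + 2*s^3 - 6*s^2 - 26*s + 30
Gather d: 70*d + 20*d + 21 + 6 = 90*d + 27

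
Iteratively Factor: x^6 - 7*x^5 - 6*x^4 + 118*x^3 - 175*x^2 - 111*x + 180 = (x - 5)*(x^5 - 2*x^4 - 16*x^3 + 38*x^2 + 15*x - 36) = (x - 5)*(x + 4)*(x^4 - 6*x^3 + 8*x^2 + 6*x - 9) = (x - 5)*(x - 3)*(x + 4)*(x^3 - 3*x^2 - x + 3) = (x - 5)*(x - 3)^2*(x + 4)*(x^2 - 1) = (x - 5)*(x - 3)^2*(x + 1)*(x + 4)*(x - 1)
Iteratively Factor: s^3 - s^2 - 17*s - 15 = (s + 1)*(s^2 - 2*s - 15) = (s - 5)*(s + 1)*(s + 3)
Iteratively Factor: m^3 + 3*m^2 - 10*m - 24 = (m + 2)*(m^2 + m - 12) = (m - 3)*(m + 2)*(m + 4)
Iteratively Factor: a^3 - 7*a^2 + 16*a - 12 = (a - 3)*(a^2 - 4*a + 4) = (a - 3)*(a - 2)*(a - 2)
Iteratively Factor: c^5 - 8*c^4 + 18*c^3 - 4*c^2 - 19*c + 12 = (c - 1)*(c^4 - 7*c^3 + 11*c^2 + 7*c - 12) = (c - 1)^2*(c^3 - 6*c^2 + 5*c + 12) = (c - 3)*(c - 1)^2*(c^2 - 3*c - 4) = (c - 4)*(c - 3)*(c - 1)^2*(c + 1)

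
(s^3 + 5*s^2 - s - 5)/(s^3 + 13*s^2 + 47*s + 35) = (s - 1)/(s + 7)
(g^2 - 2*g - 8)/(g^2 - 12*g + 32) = (g + 2)/(g - 8)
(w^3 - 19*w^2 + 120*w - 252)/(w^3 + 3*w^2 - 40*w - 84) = (w^2 - 13*w + 42)/(w^2 + 9*w + 14)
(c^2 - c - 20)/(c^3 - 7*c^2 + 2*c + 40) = (c + 4)/(c^2 - 2*c - 8)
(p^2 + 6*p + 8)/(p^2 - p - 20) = (p + 2)/(p - 5)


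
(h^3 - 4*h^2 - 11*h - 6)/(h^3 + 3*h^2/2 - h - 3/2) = 2*(h^2 - 5*h - 6)/(2*h^2 + h - 3)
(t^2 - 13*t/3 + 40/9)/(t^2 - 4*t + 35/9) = (3*t - 8)/(3*t - 7)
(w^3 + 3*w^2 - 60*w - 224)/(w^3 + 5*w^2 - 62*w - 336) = (w + 4)/(w + 6)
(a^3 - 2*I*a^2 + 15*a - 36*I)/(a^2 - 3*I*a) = a + I + 12/a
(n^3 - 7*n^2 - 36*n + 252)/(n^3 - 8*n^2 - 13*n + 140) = (n^2 - 36)/(n^2 - n - 20)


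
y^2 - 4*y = y*(y - 4)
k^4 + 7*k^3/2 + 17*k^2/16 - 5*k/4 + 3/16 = (k - 1/4)^2*(k + 1)*(k + 3)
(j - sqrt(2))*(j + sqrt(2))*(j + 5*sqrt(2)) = j^3 + 5*sqrt(2)*j^2 - 2*j - 10*sqrt(2)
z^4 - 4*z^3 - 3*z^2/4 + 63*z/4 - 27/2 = (z - 3)*(z - 3/2)^2*(z + 2)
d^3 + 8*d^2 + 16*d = d*(d + 4)^2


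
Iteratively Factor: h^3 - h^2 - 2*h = (h + 1)*(h^2 - 2*h) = h*(h + 1)*(h - 2)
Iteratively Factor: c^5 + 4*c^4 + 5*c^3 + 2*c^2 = (c)*(c^4 + 4*c^3 + 5*c^2 + 2*c) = c^2*(c^3 + 4*c^2 + 5*c + 2) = c^2*(c + 1)*(c^2 + 3*c + 2) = c^2*(c + 1)^2*(c + 2)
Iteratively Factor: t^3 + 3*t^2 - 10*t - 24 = (t - 3)*(t^2 + 6*t + 8) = (t - 3)*(t + 2)*(t + 4)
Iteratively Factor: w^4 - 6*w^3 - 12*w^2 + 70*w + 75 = (w - 5)*(w^3 - w^2 - 17*w - 15) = (w - 5)^2*(w^2 + 4*w + 3) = (w - 5)^2*(w + 1)*(w + 3)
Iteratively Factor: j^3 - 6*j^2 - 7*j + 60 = (j - 4)*(j^2 - 2*j - 15) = (j - 5)*(j - 4)*(j + 3)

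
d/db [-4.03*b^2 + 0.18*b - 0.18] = 0.18 - 8.06*b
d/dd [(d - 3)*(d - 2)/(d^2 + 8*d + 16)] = (13*d - 32)/(d^3 + 12*d^2 + 48*d + 64)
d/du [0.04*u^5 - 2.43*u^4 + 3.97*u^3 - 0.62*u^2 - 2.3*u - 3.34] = 0.2*u^4 - 9.72*u^3 + 11.91*u^2 - 1.24*u - 2.3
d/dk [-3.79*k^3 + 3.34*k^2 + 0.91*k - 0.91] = -11.37*k^2 + 6.68*k + 0.91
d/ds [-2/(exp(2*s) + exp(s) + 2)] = (4*exp(s) + 2)*exp(s)/(exp(2*s) + exp(s) + 2)^2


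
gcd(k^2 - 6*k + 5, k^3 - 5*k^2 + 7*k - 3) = k - 1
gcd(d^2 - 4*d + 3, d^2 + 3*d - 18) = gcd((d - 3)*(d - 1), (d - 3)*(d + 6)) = d - 3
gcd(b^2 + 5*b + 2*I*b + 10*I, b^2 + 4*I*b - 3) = 1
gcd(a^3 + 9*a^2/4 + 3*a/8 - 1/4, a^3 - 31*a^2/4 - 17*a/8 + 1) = a^2 + a/4 - 1/8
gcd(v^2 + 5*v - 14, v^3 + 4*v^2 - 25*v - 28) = v + 7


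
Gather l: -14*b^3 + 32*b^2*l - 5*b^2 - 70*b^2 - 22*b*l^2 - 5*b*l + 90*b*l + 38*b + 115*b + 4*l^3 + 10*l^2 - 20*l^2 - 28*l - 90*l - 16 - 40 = -14*b^3 - 75*b^2 + 153*b + 4*l^3 + l^2*(-22*b - 10) + l*(32*b^2 + 85*b - 118) - 56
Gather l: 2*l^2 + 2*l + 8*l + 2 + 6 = 2*l^2 + 10*l + 8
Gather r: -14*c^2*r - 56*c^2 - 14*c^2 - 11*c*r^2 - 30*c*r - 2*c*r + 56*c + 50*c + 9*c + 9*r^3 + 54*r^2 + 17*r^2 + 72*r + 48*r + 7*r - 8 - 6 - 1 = -70*c^2 + 115*c + 9*r^3 + r^2*(71 - 11*c) + r*(-14*c^2 - 32*c + 127) - 15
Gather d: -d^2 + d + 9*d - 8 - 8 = -d^2 + 10*d - 16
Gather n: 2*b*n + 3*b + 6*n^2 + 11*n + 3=3*b + 6*n^2 + n*(2*b + 11) + 3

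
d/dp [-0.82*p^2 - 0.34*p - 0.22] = -1.64*p - 0.34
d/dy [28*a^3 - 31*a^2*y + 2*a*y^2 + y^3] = -31*a^2 + 4*a*y + 3*y^2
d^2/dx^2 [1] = 0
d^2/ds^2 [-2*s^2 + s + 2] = -4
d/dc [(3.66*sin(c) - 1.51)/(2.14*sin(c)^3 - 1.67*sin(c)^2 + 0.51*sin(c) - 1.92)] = (-15.6648*sin(c)^3 + 15.8064*sin(c)^2 - 5.0434*sin(c) - 6.2571)*cos(c)/(4.5796*sin(c)^6 - 7.1476*sin(c)^5 + 4.9717*sin(c)^4 - 9.921*sin(c)^3 + 6.6729*sin(c)^2 - 1.9584*sin(c) + 3.6864)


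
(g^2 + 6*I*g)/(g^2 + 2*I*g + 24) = g/(g - 4*I)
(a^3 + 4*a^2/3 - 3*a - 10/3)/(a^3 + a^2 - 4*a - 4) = (a - 5/3)/(a - 2)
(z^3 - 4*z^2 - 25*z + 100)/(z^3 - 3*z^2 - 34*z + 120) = (z + 5)/(z + 6)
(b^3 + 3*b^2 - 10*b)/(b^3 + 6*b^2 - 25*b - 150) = b*(b - 2)/(b^2 + b - 30)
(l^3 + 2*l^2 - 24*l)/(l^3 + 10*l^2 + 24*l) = (l - 4)/(l + 4)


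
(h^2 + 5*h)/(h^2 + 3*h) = (h + 5)/(h + 3)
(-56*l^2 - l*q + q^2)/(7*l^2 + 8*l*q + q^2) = (-8*l + q)/(l + q)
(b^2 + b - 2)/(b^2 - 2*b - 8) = (b - 1)/(b - 4)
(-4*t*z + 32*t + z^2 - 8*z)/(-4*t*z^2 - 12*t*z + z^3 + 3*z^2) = (z - 8)/(z*(z + 3))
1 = 1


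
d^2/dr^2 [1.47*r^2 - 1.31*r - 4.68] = 2.94000000000000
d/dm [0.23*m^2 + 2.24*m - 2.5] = 0.46*m + 2.24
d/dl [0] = 0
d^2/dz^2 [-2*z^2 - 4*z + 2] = -4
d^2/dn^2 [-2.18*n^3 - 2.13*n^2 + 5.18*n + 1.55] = -13.08*n - 4.26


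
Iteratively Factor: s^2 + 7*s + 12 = (s + 4)*(s + 3)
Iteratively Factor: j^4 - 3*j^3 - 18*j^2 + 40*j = (j + 4)*(j^3 - 7*j^2 + 10*j) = (j - 2)*(j + 4)*(j^2 - 5*j) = j*(j - 2)*(j + 4)*(j - 5)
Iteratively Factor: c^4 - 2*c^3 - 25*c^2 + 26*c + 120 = (c + 2)*(c^3 - 4*c^2 - 17*c + 60) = (c - 5)*(c + 2)*(c^2 + c - 12) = (c - 5)*(c + 2)*(c + 4)*(c - 3)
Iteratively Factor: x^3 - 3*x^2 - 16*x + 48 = (x + 4)*(x^2 - 7*x + 12) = (x - 3)*(x + 4)*(x - 4)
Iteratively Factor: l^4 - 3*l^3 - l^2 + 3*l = (l + 1)*(l^3 - 4*l^2 + 3*l) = (l - 3)*(l + 1)*(l^2 - l) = (l - 3)*(l - 1)*(l + 1)*(l)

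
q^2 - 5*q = q*(q - 5)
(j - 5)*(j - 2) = j^2 - 7*j + 10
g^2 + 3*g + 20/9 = (g + 4/3)*(g + 5/3)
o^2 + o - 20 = (o - 4)*(o + 5)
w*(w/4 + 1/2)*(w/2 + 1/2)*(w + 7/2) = w^4/8 + 13*w^3/16 + 25*w^2/16 + 7*w/8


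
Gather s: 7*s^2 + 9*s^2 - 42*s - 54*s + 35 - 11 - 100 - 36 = 16*s^2 - 96*s - 112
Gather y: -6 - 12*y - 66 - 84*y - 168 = -96*y - 240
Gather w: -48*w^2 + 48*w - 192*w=-48*w^2 - 144*w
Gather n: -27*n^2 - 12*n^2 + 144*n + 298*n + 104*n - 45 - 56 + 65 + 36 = -39*n^2 + 546*n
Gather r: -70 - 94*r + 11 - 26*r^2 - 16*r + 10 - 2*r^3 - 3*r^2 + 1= -2*r^3 - 29*r^2 - 110*r - 48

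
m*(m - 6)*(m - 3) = m^3 - 9*m^2 + 18*m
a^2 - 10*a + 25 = (a - 5)^2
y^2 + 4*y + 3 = (y + 1)*(y + 3)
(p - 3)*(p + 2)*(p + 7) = p^3 + 6*p^2 - 13*p - 42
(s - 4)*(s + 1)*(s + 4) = s^3 + s^2 - 16*s - 16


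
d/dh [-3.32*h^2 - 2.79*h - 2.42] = -6.64*h - 2.79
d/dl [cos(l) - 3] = -sin(l)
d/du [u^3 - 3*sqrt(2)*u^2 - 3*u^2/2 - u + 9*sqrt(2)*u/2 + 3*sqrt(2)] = 3*u^2 - 6*sqrt(2)*u - 3*u - 1 + 9*sqrt(2)/2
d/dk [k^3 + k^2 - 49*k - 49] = 3*k^2 + 2*k - 49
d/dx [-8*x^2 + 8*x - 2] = 8 - 16*x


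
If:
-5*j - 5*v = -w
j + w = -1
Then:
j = -w - 1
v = 6*w/5 + 1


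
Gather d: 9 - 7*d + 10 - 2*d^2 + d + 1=-2*d^2 - 6*d + 20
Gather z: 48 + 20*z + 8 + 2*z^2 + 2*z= 2*z^2 + 22*z + 56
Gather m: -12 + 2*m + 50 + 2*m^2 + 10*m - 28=2*m^2 + 12*m + 10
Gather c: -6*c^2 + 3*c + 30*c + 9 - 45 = -6*c^2 + 33*c - 36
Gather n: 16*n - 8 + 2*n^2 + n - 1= 2*n^2 + 17*n - 9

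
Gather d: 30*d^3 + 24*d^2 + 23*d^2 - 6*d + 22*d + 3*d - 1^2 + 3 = 30*d^3 + 47*d^2 + 19*d + 2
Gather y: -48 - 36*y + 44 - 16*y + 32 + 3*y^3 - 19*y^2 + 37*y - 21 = 3*y^3 - 19*y^2 - 15*y + 7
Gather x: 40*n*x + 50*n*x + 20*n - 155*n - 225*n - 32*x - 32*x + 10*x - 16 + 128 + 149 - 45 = -360*n + x*(90*n - 54) + 216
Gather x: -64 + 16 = -48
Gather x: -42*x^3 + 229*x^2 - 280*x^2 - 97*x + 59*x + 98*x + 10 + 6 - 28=-42*x^3 - 51*x^2 + 60*x - 12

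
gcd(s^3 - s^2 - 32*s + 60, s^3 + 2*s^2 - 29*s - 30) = s^2 + s - 30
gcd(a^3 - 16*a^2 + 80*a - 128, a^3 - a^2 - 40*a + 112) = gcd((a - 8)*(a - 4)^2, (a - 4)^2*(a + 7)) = a^2 - 8*a + 16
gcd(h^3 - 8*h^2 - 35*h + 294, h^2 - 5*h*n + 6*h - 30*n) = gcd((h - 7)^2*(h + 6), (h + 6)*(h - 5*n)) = h + 6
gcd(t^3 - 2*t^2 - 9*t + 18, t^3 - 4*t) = t - 2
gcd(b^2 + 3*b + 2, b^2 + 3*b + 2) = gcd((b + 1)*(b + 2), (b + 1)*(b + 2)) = b^2 + 3*b + 2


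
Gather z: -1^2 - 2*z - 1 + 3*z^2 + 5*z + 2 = 3*z^2 + 3*z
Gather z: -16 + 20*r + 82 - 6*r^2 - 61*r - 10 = -6*r^2 - 41*r + 56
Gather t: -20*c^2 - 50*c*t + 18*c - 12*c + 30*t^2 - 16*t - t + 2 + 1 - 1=-20*c^2 + 6*c + 30*t^2 + t*(-50*c - 17) + 2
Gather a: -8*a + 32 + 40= 72 - 8*a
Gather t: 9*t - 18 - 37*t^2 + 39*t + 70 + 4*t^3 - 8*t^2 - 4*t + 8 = 4*t^3 - 45*t^2 + 44*t + 60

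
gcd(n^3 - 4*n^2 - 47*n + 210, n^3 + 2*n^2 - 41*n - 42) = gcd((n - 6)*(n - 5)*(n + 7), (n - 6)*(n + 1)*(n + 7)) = n^2 + n - 42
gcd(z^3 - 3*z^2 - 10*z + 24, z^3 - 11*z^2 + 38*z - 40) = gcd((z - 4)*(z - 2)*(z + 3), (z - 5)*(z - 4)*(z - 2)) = z^2 - 6*z + 8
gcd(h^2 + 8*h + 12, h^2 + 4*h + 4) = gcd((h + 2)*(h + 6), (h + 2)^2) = h + 2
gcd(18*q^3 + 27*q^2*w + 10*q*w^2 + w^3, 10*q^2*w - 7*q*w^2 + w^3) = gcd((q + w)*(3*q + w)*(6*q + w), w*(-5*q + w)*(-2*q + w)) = 1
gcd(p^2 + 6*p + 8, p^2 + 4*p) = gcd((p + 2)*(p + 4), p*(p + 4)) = p + 4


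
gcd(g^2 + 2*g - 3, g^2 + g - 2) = g - 1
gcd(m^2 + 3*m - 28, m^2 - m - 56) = m + 7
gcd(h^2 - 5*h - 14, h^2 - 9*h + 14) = h - 7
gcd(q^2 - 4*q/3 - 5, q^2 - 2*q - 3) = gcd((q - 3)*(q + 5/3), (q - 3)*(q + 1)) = q - 3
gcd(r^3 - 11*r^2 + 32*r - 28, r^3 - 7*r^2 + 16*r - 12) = r^2 - 4*r + 4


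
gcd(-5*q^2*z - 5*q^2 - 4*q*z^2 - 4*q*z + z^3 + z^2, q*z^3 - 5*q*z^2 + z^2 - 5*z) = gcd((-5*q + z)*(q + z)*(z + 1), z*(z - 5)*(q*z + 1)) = 1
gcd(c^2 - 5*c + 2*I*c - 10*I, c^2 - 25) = c - 5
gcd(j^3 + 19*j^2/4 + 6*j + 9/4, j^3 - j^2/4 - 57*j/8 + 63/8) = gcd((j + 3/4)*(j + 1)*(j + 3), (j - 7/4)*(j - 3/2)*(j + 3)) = j + 3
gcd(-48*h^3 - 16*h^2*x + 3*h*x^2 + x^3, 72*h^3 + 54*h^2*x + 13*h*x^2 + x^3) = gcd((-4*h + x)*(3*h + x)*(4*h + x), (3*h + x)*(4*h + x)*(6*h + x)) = 12*h^2 + 7*h*x + x^2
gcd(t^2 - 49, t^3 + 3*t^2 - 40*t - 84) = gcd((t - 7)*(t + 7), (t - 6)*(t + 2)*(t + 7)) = t + 7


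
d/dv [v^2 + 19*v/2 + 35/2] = 2*v + 19/2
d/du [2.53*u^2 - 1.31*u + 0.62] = 5.06*u - 1.31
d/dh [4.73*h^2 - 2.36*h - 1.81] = 9.46*h - 2.36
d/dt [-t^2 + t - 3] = 1 - 2*t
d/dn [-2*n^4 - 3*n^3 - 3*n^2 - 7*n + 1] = -8*n^3 - 9*n^2 - 6*n - 7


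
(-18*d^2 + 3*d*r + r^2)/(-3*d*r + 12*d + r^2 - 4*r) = (6*d + r)/(r - 4)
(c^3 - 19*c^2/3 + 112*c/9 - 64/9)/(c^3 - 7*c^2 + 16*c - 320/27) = 3*(c - 1)/(3*c - 5)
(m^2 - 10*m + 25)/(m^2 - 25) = (m - 5)/(m + 5)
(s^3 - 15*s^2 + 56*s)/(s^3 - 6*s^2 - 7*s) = (s - 8)/(s + 1)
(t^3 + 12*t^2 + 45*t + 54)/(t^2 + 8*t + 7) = (t^3 + 12*t^2 + 45*t + 54)/(t^2 + 8*t + 7)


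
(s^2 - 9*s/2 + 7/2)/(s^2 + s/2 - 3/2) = (2*s - 7)/(2*s + 3)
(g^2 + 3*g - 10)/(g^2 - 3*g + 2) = (g + 5)/(g - 1)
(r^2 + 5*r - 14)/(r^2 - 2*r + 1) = (r^2 + 5*r - 14)/(r^2 - 2*r + 1)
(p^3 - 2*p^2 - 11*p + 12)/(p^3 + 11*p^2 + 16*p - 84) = (p^3 - 2*p^2 - 11*p + 12)/(p^3 + 11*p^2 + 16*p - 84)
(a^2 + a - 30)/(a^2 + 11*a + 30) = (a - 5)/(a + 5)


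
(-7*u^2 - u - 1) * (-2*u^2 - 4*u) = 14*u^4 + 30*u^3 + 6*u^2 + 4*u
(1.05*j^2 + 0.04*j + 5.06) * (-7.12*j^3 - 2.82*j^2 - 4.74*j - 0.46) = -7.476*j^5 - 3.2458*j^4 - 41.117*j^3 - 14.9418*j^2 - 24.0028*j - 2.3276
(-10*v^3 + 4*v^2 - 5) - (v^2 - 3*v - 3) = -10*v^3 + 3*v^2 + 3*v - 2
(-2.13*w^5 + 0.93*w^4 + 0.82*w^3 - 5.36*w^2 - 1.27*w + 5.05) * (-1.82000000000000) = 3.8766*w^5 - 1.6926*w^4 - 1.4924*w^3 + 9.7552*w^2 + 2.3114*w - 9.191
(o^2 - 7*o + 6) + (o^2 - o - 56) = 2*o^2 - 8*o - 50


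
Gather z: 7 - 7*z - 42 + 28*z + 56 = 21*z + 21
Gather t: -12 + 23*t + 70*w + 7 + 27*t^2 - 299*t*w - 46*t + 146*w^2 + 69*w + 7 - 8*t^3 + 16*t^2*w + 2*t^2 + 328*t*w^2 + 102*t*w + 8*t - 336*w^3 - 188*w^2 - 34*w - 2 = -8*t^3 + t^2*(16*w + 29) + t*(328*w^2 - 197*w - 15) - 336*w^3 - 42*w^2 + 105*w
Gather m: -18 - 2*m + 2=-2*m - 16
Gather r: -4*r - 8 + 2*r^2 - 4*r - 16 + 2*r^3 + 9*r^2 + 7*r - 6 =2*r^3 + 11*r^2 - r - 30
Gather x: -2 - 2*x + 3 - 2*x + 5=6 - 4*x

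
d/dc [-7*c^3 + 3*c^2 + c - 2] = -21*c^2 + 6*c + 1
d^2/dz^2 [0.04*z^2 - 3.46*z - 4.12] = 0.0800000000000000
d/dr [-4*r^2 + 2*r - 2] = 2 - 8*r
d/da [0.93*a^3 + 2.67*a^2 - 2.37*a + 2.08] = 2.79*a^2 + 5.34*a - 2.37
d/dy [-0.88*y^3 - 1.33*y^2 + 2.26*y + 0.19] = -2.64*y^2 - 2.66*y + 2.26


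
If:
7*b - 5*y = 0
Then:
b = 5*y/7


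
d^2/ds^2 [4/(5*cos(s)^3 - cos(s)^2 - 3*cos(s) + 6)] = 4*((3*cos(s) - 8*cos(2*s) + 45*cos(3*s))*(5*cos(s)^3 - cos(s)^2 - 3*cos(s) + 6)/4 + 2*(-15*cos(s)^2 + 2*cos(s) + 3)^2*sin(s)^2)/(5*cos(s)^3 - cos(s)^2 - 3*cos(s) + 6)^3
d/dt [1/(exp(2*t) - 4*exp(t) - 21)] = 2*(2 - exp(t))*exp(t)/(-exp(2*t) + 4*exp(t) + 21)^2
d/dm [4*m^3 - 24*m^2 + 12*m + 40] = 12*m^2 - 48*m + 12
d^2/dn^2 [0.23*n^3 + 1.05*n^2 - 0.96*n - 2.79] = 1.38*n + 2.1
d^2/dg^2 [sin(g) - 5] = -sin(g)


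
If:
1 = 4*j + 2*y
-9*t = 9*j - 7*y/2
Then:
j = 1/4 - y/2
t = 8*y/9 - 1/4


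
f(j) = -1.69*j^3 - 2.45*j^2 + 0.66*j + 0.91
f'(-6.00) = -152.46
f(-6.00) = 273.79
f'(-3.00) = -30.27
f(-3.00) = 22.51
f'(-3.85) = -55.63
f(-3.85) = 58.50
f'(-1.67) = -5.30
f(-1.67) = 0.85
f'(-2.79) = -25.13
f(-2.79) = 16.70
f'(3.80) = -91.17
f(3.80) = -124.69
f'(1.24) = -13.21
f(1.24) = -5.26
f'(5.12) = -157.34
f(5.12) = -286.76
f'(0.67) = -4.90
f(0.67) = -0.26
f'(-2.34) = -15.64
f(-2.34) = 7.60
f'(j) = -5.07*j^2 - 4.9*j + 0.66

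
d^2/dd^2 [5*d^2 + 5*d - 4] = 10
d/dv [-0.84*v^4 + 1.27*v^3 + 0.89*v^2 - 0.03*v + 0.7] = -3.36*v^3 + 3.81*v^2 + 1.78*v - 0.03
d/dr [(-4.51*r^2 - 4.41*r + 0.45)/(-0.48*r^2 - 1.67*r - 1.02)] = (5.4149*r^2 + 9.6324*r + 5.2497)/(0.2304*r^4 + 1.6032*r^3 + 3.7681*r^2 + 3.4068*r + 1.0404)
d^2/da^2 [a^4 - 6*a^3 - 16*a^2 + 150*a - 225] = 12*a^2 - 36*a - 32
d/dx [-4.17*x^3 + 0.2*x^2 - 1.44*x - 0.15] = -12.51*x^2 + 0.4*x - 1.44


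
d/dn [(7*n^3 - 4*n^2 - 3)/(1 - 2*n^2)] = n*(-14*n^3 + 21*n - 20)/(4*n^4 - 4*n^2 + 1)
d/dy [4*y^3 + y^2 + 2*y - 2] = 12*y^2 + 2*y + 2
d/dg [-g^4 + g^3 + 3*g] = -4*g^3 + 3*g^2 + 3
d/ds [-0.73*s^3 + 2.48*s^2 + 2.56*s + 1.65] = -2.19*s^2 + 4.96*s + 2.56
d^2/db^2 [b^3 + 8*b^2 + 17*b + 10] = 6*b + 16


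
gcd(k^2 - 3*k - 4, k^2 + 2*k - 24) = k - 4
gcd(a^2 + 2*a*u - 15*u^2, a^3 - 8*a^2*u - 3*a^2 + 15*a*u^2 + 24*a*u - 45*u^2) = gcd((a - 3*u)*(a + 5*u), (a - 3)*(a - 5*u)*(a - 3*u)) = -a + 3*u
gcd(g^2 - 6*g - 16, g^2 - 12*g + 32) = g - 8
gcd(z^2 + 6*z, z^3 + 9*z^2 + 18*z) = z^2 + 6*z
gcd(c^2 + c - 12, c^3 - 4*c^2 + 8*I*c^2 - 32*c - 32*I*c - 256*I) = c + 4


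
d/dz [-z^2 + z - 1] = 1 - 2*z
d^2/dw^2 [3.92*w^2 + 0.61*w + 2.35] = 7.84000000000000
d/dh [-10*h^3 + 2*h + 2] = 2 - 30*h^2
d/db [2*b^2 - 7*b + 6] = 4*b - 7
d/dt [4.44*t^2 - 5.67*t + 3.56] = 8.88*t - 5.67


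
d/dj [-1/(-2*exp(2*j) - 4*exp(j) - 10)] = -(exp(j) + 1)*exp(j)/(exp(2*j) + 2*exp(j) + 5)^2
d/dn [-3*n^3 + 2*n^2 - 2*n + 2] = -9*n^2 + 4*n - 2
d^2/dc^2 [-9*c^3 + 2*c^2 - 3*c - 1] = 4 - 54*c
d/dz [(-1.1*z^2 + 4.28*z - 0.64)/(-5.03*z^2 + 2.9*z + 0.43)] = (18.3384*z^2 - 7.3844*z + 3.6964)/(25.3009*z^4 - 29.174*z^3 + 4.0842*z^2 + 2.494*z + 0.1849)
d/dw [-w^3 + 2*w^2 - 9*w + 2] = -3*w^2 + 4*w - 9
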